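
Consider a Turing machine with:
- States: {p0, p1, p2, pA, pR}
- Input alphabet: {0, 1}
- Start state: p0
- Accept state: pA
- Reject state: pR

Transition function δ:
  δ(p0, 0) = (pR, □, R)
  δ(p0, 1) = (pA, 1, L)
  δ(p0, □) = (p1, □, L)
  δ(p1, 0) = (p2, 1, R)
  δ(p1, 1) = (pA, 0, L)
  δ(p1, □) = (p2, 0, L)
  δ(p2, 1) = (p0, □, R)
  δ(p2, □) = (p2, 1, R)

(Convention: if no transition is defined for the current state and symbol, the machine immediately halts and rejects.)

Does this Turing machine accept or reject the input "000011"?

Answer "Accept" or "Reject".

Execution trace:
Initial: [p0]000011
Step 1: δ(p0, 0) = (pR, □, R) → □[pR]00011

The machine reaches the reject state pR and halts.

Answer: Reject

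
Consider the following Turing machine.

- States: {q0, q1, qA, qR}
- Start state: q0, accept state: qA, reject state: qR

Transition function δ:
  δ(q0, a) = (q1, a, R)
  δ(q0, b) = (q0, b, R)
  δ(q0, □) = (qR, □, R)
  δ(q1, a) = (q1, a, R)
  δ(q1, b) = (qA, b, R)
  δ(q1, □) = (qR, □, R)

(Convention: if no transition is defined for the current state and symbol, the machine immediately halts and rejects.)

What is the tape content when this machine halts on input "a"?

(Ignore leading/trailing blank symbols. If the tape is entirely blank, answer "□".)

Execution trace:
Initial: [q0]a
Step 1: δ(q0, a) = (q1, a, R) → a[q1]□
Step 2: δ(q1, □) = (qR, □, R) → a□[qR]□

The machine reaches the reject state qR and halts.

Final tape (ignoring leading/trailing blanks): a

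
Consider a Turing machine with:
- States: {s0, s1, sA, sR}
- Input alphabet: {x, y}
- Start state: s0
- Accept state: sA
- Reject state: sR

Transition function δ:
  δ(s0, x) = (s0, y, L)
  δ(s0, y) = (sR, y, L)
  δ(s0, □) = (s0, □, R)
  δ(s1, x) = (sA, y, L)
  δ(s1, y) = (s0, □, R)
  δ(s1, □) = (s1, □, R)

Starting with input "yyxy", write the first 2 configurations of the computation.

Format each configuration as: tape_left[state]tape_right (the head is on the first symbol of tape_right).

Transitions applied:
Step 1: δ(s0, y) = (sR, y, L)

The first 2 configurations are:
[s0]yyxy ⊢ [sR]□yyxy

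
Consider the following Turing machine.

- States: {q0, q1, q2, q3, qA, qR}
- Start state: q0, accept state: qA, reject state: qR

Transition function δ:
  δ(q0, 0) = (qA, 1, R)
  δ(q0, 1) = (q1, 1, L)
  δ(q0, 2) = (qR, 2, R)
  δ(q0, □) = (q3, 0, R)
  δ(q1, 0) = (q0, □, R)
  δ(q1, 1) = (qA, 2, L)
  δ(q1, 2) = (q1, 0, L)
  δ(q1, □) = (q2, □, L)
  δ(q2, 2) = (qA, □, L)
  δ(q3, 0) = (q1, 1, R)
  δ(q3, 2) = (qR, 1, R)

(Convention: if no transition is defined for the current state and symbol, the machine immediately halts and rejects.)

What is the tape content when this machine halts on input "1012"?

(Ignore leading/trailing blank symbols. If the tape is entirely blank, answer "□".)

Execution trace:
Initial: [q0]1012
Step 1: δ(q0, 1) = (q1, 1, L) → [q1]□1012
Step 2: δ(q1, □) = (q2, □, L) → [q2]□□1012

No transition is defined for δ(q2, □). By convention the machine halts and rejects.

Final tape (ignoring leading/trailing blanks): 1012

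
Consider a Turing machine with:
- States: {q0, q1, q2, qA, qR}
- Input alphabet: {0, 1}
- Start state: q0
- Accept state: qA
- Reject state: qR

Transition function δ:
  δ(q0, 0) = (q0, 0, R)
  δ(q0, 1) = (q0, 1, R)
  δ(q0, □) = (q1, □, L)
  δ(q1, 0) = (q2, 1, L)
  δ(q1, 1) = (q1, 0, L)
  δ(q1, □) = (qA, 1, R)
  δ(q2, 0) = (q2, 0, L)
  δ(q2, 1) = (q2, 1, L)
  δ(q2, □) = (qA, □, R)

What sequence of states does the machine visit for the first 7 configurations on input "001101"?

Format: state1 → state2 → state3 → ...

Execution trace:
Initial: [q0]001101
Step 1: δ(q0, 0) = (q0, 0, R) → 0[q0]01101
Step 2: δ(q0, 0) = (q0, 0, R) → 00[q0]1101
Step 3: δ(q0, 1) = (q0, 1, R) → 001[q0]101
Step 4: δ(q0, 1) = (q0, 1, R) → 0011[q0]01
Step 5: δ(q0, 0) = (q0, 0, R) → 00110[q0]1
Step 6: δ(q0, 1) = (q0, 1, R) → 001101[q0]□

State sequence: q0 → q0 → q0 → q0 → q0 → q0 → q0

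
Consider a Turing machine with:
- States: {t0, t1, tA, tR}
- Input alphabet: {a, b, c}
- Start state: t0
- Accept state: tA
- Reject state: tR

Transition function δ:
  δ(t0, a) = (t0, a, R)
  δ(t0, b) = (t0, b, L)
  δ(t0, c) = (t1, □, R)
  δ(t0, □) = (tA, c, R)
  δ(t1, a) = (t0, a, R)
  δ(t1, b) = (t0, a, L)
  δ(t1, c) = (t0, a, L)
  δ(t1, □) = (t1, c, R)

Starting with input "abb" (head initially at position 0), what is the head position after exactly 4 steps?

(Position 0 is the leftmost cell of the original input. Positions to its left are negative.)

Execution trace (head position shown):
Step 0: [t0]abb  (head at position 0)
Step 1: move right → a[t0]bb  (head at position 1)
Step 2: move left → [t0]abb  (head at position 0)
Step 3: move right → a[t0]bb  (head at position 1)
Step 4: move left → [t0]abb  (head at position 0)

After 4 steps, the head is at position 0.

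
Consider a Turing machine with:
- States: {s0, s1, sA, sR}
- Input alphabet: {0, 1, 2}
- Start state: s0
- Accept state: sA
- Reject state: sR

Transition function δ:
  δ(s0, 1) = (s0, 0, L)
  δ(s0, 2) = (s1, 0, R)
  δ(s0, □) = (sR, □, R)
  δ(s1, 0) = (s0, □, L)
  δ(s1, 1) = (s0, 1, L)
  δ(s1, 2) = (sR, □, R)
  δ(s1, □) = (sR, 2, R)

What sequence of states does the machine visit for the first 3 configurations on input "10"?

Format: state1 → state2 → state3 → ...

Execution trace:
Initial: [s0]10
Step 1: δ(s0, 1) = (s0, 0, L) → [s0]□00
Step 2: δ(s0, □) = (sR, □, R) → □[sR]00

The machine reaches the reject state sR and halts.

State sequence: s0 → s0 → sR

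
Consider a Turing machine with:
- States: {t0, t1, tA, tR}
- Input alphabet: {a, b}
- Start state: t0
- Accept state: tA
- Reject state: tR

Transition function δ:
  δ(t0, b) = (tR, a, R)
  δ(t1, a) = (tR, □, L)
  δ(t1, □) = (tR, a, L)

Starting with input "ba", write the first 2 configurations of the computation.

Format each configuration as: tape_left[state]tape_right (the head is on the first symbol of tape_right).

Transitions applied:
Step 1: δ(t0, b) = (tR, a, R)

The first 2 configurations are:
[t0]ba ⊢ a[tR]a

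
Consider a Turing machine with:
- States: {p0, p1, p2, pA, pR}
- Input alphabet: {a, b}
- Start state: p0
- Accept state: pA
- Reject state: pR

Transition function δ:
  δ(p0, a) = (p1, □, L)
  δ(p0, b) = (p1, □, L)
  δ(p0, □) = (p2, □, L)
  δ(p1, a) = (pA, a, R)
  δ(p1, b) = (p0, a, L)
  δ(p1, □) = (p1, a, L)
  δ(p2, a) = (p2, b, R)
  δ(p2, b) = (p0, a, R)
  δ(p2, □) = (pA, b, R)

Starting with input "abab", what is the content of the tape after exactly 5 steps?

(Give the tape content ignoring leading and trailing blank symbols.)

Execution trace:
Initial: [p0]abab
Step 1: δ(p0, a) = (p1, □, L) → [p1]□□bab
Step 2: δ(p1, □) = (p1, a, L) → [p1]□a□bab
Step 3: δ(p1, □) = (p1, a, L) → [p1]□aa□bab
Step 4: δ(p1, □) = (p1, a, L) → [p1]□aaa□bab
Step 5: δ(p1, □) = (p1, a, L) → [p1]□aaaa□bab

After 5 steps, the tape (ignoring leading/trailing blanks) is: aaaa□bab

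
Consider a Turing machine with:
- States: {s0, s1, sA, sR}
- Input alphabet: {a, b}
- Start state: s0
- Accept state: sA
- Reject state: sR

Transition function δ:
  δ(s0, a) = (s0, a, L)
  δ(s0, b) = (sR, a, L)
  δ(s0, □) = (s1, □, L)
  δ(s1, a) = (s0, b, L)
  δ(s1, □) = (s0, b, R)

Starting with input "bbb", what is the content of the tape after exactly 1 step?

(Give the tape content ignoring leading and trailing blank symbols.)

Execution trace:
Initial: [s0]bbb
Step 1: δ(s0, b) = (sR, a, L) → [sR]□abb

The machine reaches the reject state sR and halts.

After 1 step, the tape (ignoring leading/trailing blanks) is: abb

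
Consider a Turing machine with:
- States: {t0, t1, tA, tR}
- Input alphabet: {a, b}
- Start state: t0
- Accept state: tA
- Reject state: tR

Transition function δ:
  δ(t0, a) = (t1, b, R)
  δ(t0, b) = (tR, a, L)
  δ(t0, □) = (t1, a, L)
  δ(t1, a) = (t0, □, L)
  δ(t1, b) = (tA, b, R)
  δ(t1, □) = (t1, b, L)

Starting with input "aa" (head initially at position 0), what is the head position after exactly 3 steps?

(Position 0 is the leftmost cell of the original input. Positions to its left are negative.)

Execution trace (head position shown):
Step 0: [t0]aa  (head at position 0)
Step 1: move right → b[t1]a  (head at position 1)
Step 2: move left → [t0]b□  (head at position 0)
Step 3: move left → [tR]□a□  (head at position -1)

After 3 steps, the head is at position -1.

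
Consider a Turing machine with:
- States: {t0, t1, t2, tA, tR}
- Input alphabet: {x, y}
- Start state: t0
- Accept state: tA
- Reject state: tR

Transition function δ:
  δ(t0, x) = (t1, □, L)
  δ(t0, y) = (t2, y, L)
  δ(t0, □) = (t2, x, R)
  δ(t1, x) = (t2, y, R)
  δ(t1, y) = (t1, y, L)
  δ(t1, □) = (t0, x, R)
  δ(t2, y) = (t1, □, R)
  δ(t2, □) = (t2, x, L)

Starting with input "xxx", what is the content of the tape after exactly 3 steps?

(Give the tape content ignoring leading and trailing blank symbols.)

Execution trace:
Initial: [t0]xxx
Step 1: δ(t0, x) = (t1, □, L) → [t1]□□xx
Step 2: δ(t1, □) = (t0, x, R) → x[t0]□xx
Step 3: δ(t0, □) = (t2, x, R) → xx[t2]xx

No transition is defined for δ(t2, x). By convention the machine halts and rejects.

After 3 steps, the tape (ignoring leading/trailing blanks) is: xxxx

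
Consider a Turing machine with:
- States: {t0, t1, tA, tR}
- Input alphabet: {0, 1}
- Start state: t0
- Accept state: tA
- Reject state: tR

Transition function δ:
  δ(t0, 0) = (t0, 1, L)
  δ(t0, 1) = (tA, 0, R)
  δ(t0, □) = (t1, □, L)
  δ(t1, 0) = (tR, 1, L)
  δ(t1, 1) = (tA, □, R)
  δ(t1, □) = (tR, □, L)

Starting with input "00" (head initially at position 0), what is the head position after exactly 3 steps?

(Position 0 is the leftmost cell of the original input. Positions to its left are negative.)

Execution trace (head position shown):
Step 0: [t0]00  (head at position 0)
Step 1: move left → [t0]□10  (head at position -1)
Step 2: move left → [t1]□□10  (head at position -2)
Step 3: move left → [tR]□□□10  (head at position -3)

After 3 steps, the head is at position -3.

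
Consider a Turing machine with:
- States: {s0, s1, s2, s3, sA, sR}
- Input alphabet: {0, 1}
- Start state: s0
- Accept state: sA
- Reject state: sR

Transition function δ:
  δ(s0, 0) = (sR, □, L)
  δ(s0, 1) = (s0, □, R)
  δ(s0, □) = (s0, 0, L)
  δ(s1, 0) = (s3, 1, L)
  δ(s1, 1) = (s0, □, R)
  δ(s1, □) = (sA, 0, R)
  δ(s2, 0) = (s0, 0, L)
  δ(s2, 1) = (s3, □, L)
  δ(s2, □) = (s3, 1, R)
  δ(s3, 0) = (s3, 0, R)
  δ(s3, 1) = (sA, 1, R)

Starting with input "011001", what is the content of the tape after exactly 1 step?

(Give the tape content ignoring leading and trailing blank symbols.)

Execution trace:
Initial: [s0]011001
Step 1: δ(s0, 0) = (sR, □, L) → [sR]□□11001

The machine reaches the reject state sR and halts.

After 1 step, the tape (ignoring leading/trailing blanks) is: 11001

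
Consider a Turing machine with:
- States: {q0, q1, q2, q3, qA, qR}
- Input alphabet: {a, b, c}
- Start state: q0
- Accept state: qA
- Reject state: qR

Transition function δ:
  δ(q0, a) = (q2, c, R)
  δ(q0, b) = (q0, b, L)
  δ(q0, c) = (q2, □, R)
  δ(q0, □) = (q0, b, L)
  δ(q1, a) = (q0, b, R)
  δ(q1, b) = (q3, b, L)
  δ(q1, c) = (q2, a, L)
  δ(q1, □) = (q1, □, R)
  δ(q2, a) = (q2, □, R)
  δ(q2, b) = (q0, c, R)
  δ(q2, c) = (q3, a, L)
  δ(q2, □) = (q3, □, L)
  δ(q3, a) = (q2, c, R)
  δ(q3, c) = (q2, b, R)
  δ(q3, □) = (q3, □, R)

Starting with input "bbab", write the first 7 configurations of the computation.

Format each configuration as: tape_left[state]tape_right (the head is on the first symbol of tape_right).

Transitions applied:
Step 1: δ(q0, b) = (q0, b, L)
Step 2: δ(q0, □) = (q0, b, L)
Step 3: δ(q0, □) = (q0, b, L)
Step 4: δ(q0, □) = (q0, b, L)
Step 5: δ(q0, □) = (q0, b, L)
Step 6: δ(q0, □) = (q0, b, L)

The first 7 configurations are:
[q0]bbab ⊢ [q0]□bbab ⊢ [q0]□bbbab ⊢ [q0]□bbbbab ⊢ [q0]□bbbbbab ⊢ [q0]□bbbbbbab ⊢ [q0]□bbbbbbbab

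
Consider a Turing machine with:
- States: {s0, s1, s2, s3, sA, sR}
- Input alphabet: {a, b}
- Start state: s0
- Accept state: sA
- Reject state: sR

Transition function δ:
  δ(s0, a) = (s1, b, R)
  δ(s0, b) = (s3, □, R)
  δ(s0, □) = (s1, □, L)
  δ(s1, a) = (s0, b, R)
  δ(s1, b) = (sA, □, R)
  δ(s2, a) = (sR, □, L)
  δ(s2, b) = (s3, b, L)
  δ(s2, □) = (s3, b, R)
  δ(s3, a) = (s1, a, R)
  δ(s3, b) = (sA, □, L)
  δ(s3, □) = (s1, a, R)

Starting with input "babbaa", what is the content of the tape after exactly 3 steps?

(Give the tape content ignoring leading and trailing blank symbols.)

Execution trace:
Initial: [s0]babbaa
Step 1: δ(s0, b) = (s3, □, R) → □[s3]abbaa
Step 2: δ(s3, a) = (s1, a, R) → □a[s1]bbaa
Step 3: δ(s1, b) = (sA, □, R) → □a□[sA]baa

The machine reaches the accept state sA and halts.

After 3 steps, the tape (ignoring leading/trailing blanks) is: a□baa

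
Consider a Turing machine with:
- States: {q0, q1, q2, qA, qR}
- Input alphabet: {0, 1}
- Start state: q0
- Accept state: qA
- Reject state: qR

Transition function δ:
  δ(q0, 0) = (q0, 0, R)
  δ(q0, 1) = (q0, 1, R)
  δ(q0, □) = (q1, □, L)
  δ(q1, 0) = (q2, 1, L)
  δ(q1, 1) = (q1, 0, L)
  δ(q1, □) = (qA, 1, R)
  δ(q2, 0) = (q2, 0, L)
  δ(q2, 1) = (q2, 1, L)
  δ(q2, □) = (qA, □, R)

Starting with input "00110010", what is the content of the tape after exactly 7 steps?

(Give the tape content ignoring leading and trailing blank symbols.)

Execution trace:
Initial: [q0]00110010
Step 1: δ(q0, 0) = (q0, 0, R) → 0[q0]0110010
Step 2: δ(q0, 0) = (q0, 0, R) → 00[q0]110010
Step 3: δ(q0, 1) = (q0, 1, R) → 001[q0]10010
Step 4: δ(q0, 1) = (q0, 1, R) → 0011[q0]0010
Step 5: δ(q0, 0) = (q0, 0, R) → 00110[q0]010
Step 6: δ(q0, 0) = (q0, 0, R) → 001100[q0]10
Step 7: δ(q0, 1) = (q0, 1, R) → 0011001[q0]0

After 7 steps, the tape (ignoring leading/trailing blanks) is: 00110010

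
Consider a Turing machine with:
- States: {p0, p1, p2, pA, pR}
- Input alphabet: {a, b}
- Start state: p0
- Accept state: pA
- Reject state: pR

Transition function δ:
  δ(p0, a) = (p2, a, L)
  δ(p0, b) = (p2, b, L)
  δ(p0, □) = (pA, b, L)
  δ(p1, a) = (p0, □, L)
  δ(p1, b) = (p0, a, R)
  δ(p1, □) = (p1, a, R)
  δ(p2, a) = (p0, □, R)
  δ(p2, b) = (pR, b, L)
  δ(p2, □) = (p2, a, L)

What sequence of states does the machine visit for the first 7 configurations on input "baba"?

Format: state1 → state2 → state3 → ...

Execution trace:
Initial: [p0]baba
Step 1: δ(p0, b) = (p2, b, L) → [p2]□baba
Step 2: δ(p2, □) = (p2, a, L) → [p2]□ababa
Step 3: δ(p2, □) = (p2, a, L) → [p2]□aababa
Step 4: δ(p2, □) = (p2, a, L) → [p2]□aaababa
Step 5: δ(p2, □) = (p2, a, L) → [p2]□aaaababa
Step 6: δ(p2, □) = (p2, a, L) → [p2]□aaaaababa

State sequence: p0 → p2 → p2 → p2 → p2 → p2 → p2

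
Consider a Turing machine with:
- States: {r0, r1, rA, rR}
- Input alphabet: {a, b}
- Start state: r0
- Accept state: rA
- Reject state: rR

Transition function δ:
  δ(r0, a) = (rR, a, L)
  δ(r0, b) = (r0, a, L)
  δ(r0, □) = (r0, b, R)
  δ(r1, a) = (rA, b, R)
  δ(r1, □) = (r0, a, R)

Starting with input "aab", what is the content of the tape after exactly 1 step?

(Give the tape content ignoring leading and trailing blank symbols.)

Execution trace:
Initial: [r0]aab
Step 1: δ(r0, a) = (rR, a, L) → [rR]□aab

The machine reaches the reject state rR and halts.

After 1 step, the tape (ignoring leading/trailing blanks) is: aab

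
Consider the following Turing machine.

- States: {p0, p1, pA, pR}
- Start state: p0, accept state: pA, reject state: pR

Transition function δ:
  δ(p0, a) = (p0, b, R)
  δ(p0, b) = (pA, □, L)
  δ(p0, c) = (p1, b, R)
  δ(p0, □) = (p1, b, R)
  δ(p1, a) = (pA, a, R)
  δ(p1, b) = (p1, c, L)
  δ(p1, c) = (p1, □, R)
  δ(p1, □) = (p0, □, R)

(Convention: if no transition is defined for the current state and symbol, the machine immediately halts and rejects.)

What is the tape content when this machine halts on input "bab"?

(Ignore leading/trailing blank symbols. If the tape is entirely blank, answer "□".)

Execution trace:
Initial: [p0]bab
Step 1: δ(p0, b) = (pA, □, L) → [pA]□□ab

The machine reaches the accept state pA and halts.

Final tape (ignoring leading/trailing blanks): ab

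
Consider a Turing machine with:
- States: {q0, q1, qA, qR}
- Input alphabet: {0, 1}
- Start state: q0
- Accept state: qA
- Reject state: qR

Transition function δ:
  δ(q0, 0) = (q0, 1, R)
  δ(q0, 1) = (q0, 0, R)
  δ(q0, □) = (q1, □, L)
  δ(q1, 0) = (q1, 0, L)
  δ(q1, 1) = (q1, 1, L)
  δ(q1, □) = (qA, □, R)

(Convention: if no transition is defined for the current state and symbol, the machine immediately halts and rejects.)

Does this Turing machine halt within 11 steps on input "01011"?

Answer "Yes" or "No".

Execution trace:
Initial: [q0]01011
Step 1: δ(q0, 0) = (q0, 1, R) → 1[q0]1011
Step 2: δ(q0, 1) = (q0, 0, R) → 10[q0]011
Step 3: δ(q0, 0) = (q0, 1, R) → 101[q0]11
Step 4: δ(q0, 1) = (q0, 0, R) → 1010[q0]1
Step 5: δ(q0, 1) = (q0, 0, R) → 10100[q0]□
Step 6: δ(q0, □) = (q1, □, L) → 1010[q1]0□
Step 7: δ(q1, 0) = (q1, 0, L) → 101[q1]00□
Step 8: δ(q1, 0) = (q1, 0, L) → 10[q1]100□
Step 9: δ(q1, 1) = (q1, 1, L) → 1[q1]0100□
Step 10: δ(q1, 0) = (q1, 0, L) → [q1]10100□
Step 11: δ(q1, 1) = (q1, 1, L) → [q1]□10100□

The machine has not reached a halting state after 11 steps.
The machine did not halt within the 11-step bound.

Answer: No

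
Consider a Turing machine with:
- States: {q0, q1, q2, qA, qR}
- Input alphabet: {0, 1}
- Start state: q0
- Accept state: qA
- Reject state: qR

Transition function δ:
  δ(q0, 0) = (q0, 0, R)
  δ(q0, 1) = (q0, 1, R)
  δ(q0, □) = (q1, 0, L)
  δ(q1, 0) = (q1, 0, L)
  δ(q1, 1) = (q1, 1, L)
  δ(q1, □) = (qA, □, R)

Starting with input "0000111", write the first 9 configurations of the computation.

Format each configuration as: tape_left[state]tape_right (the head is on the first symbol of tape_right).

Transitions applied:
Step 1: δ(q0, 0) = (q0, 0, R)
Step 2: δ(q0, 0) = (q0, 0, R)
Step 3: δ(q0, 0) = (q0, 0, R)
Step 4: δ(q0, 0) = (q0, 0, R)
Step 5: δ(q0, 1) = (q0, 1, R)
Step 6: δ(q0, 1) = (q0, 1, R)
Step 7: δ(q0, 1) = (q0, 1, R)
Step 8: δ(q0, □) = (q1, 0, L)

The first 9 configurations are:
[q0]0000111 ⊢ 0[q0]000111 ⊢ 00[q0]00111 ⊢ 000[q0]0111 ⊢ 0000[q0]111 ⊢ 00001[q0]11 ⊢ 000011[q0]1 ⊢ 0000111[q0]□ ⊢ 000011[q1]10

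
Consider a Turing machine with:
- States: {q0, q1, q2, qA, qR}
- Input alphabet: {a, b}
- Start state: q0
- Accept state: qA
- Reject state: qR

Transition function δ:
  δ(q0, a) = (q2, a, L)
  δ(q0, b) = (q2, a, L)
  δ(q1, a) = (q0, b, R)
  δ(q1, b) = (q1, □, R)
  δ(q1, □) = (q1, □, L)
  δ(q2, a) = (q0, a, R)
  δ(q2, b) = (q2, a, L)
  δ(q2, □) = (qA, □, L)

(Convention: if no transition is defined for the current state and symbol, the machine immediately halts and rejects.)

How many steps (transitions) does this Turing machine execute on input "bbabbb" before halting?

Execution trace:
Initial: [q0]bbabbb
Step 1: δ(q0, b) = (q2, a, L) → [q2]□ababbb
Step 2: δ(q2, □) = (qA, □, L) → [qA]□□ababbb

The machine reaches the accept state qA and halts.

The machine executed 2 steps before halting.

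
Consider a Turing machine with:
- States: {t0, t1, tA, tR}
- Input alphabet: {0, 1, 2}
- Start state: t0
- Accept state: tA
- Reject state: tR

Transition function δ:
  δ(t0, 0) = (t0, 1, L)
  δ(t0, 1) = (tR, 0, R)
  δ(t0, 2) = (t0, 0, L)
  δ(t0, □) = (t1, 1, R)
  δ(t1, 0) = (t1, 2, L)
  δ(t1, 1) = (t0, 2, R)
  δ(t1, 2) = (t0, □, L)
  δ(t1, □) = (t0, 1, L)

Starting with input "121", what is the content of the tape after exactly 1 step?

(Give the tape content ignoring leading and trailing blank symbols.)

Execution trace:
Initial: [t0]121
Step 1: δ(t0, 1) = (tR, 0, R) → 0[tR]21

The machine reaches the reject state tR and halts.

After 1 step, the tape (ignoring leading/trailing blanks) is: 021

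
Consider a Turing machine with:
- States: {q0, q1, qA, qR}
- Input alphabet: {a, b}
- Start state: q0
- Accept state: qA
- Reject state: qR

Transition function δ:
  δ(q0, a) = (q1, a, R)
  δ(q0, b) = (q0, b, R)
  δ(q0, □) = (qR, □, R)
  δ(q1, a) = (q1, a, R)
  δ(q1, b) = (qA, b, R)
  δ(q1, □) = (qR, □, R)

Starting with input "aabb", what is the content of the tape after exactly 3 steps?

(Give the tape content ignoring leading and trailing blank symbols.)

Execution trace:
Initial: [q0]aabb
Step 1: δ(q0, a) = (q1, a, R) → a[q1]abb
Step 2: δ(q1, a) = (q1, a, R) → aa[q1]bb
Step 3: δ(q1, b) = (qA, b, R) → aab[qA]b

The machine reaches the accept state qA and halts.

After 3 steps, the tape (ignoring leading/trailing blanks) is: aabb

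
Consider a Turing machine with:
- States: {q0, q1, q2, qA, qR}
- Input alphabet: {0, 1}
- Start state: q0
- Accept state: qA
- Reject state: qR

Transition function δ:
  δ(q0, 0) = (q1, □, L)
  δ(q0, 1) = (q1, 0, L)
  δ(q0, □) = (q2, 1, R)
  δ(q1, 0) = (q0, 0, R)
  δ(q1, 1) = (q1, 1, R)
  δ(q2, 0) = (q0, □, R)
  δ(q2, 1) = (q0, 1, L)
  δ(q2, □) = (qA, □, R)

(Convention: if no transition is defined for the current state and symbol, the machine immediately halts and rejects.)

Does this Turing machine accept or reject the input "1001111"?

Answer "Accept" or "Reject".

Execution trace:
Initial: [q0]1001111
Step 1: δ(q0, 1) = (q1, 0, L) → [q1]□0001111

No transition is defined for δ(q1, □). By convention the machine halts and rejects.

Answer: Reject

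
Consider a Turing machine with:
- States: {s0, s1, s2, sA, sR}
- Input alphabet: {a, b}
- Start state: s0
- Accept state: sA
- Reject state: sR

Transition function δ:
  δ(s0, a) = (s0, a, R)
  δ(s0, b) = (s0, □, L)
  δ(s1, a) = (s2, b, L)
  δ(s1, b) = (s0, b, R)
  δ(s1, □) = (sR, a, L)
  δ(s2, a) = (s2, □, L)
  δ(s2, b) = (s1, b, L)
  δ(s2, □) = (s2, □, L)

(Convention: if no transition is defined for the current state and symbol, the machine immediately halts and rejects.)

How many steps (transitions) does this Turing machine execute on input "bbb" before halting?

Execution trace:
Initial: [s0]bbb
Step 1: δ(s0, b) = (s0, □, L) → [s0]□□bb

No transition is defined for δ(s0, □). By convention the machine halts and rejects.

The machine executed 1 step before halting.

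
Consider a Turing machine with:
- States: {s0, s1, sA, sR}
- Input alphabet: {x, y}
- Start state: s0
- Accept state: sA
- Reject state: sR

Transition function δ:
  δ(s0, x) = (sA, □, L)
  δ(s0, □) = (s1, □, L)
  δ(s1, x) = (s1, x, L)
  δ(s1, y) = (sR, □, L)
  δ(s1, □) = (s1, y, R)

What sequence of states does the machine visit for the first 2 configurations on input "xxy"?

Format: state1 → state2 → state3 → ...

Execution trace:
Initial: [s0]xxy
Step 1: δ(s0, x) = (sA, □, L) → [sA]□□xy

The machine reaches the accept state sA and halts.

State sequence: s0 → sA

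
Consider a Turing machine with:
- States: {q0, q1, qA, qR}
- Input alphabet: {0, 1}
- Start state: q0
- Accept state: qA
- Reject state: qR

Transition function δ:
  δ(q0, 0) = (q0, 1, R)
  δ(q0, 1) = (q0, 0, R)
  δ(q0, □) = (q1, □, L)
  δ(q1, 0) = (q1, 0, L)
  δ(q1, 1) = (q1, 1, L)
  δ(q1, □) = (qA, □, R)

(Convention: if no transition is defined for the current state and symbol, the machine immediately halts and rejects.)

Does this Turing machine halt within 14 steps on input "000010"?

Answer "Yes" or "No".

Execution trace:
Initial: [q0]000010
Step 1: δ(q0, 0) = (q0, 1, R) → 1[q0]00010
Step 2: δ(q0, 0) = (q0, 1, R) → 11[q0]0010
Step 3: δ(q0, 0) = (q0, 1, R) → 111[q0]010
Step 4: δ(q0, 0) = (q0, 1, R) → 1111[q0]10
Step 5: δ(q0, 1) = (q0, 0, R) → 11110[q0]0
Step 6: δ(q0, 0) = (q0, 1, R) → 111101[q0]□
Step 7: δ(q0, □) = (q1, □, L) → 11110[q1]1□
Step 8: δ(q1, 1) = (q1, 1, L) → 1111[q1]01□
Step 9: δ(q1, 0) = (q1, 0, L) → 111[q1]101□
Step 10: δ(q1, 1) = (q1, 1, L) → 11[q1]1101□
Step 11: δ(q1, 1) = (q1, 1, L) → 1[q1]11101□
Step 12: δ(q1, 1) = (q1, 1, L) → [q1]111101□
Step 13: δ(q1, 1) = (q1, 1, L) → [q1]□111101□
Step 14: δ(q1, □) = (qA, □, R) → □[qA]111101□

The machine reaches the accept state qA and halts.
The machine halted after 14 steps (within the 14-step bound).

Answer: Yes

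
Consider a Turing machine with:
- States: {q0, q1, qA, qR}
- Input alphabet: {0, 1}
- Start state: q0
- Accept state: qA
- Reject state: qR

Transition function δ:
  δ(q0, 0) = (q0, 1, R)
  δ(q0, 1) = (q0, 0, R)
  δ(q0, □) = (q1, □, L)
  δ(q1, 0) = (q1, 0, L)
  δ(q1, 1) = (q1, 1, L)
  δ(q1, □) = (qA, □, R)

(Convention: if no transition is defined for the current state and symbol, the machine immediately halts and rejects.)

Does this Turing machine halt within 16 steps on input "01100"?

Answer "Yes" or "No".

Execution trace:
Initial: [q0]01100
Step 1: δ(q0, 0) = (q0, 1, R) → 1[q0]1100
Step 2: δ(q0, 1) = (q0, 0, R) → 10[q0]100
Step 3: δ(q0, 1) = (q0, 0, R) → 100[q0]00
Step 4: δ(q0, 0) = (q0, 1, R) → 1001[q0]0
Step 5: δ(q0, 0) = (q0, 1, R) → 10011[q0]□
Step 6: δ(q0, □) = (q1, □, L) → 1001[q1]1□
Step 7: δ(q1, 1) = (q1, 1, L) → 100[q1]11□
Step 8: δ(q1, 1) = (q1, 1, L) → 10[q1]011□
Step 9: δ(q1, 0) = (q1, 0, L) → 1[q1]0011□
Step 10: δ(q1, 0) = (q1, 0, L) → [q1]10011□
Step 11: δ(q1, 1) = (q1, 1, L) → [q1]□10011□
Step 12: δ(q1, □) = (qA, □, R) → □[qA]10011□

The machine reaches the accept state qA and halts.
The machine halted after 12 steps (within the 16-step bound).

Answer: Yes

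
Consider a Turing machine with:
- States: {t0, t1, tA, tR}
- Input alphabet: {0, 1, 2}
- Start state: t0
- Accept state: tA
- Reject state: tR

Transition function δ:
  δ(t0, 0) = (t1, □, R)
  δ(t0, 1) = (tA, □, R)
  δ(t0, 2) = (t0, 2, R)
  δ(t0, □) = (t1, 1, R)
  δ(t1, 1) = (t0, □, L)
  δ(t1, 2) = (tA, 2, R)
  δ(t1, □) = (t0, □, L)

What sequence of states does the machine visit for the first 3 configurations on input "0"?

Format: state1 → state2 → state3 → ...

Execution trace:
Initial: [t0]0
Step 1: δ(t0, 0) = (t1, □, R) → □[t1]□
Step 2: δ(t1, □) = (t0, □, L) → [t0]□□

State sequence: t0 → t1 → t0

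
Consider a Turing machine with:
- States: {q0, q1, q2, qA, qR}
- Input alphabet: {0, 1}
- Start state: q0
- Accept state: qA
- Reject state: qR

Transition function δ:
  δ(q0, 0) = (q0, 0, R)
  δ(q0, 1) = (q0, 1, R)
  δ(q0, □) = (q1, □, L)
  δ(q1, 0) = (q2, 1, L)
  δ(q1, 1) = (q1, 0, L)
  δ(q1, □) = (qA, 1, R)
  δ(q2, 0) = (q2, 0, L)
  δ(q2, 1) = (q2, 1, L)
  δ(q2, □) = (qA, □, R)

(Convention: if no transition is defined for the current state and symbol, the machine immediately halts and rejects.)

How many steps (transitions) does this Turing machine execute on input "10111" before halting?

Execution trace:
Initial: [q0]10111
Step 1: δ(q0, 1) = (q0, 1, R) → 1[q0]0111
Step 2: δ(q0, 0) = (q0, 0, R) → 10[q0]111
Step 3: δ(q0, 1) = (q0, 1, R) → 101[q0]11
Step 4: δ(q0, 1) = (q0, 1, R) → 1011[q0]1
Step 5: δ(q0, 1) = (q0, 1, R) → 10111[q0]□
Step 6: δ(q0, □) = (q1, □, L) → 1011[q1]1□
Step 7: δ(q1, 1) = (q1, 0, L) → 101[q1]10□
Step 8: δ(q1, 1) = (q1, 0, L) → 10[q1]100□
Step 9: δ(q1, 1) = (q1, 0, L) → 1[q1]0000□
Step 10: δ(q1, 0) = (q2, 1, L) → [q2]11000□
Step 11: δ(q2, 1) = (q2, 1, L) → [q2]□11000□
Step 12: δ(q2, □) = (qA, □, R) → □[qA]11000□

The machine reaches the accept state qA and halts.

The machine executed 12 steps before halting.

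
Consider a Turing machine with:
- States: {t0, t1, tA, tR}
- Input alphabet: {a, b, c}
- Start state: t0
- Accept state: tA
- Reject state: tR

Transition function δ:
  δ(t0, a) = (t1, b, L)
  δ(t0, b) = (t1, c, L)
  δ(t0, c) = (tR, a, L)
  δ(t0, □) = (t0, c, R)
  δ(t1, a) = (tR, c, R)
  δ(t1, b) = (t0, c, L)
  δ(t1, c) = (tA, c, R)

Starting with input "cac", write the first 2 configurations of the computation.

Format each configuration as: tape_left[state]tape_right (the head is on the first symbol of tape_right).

Transitions applied:
Step 1: δ(t0, c) = (tR, a, L)

The first 2 configurations are:
[t0]cac ⊢ [tR]□aac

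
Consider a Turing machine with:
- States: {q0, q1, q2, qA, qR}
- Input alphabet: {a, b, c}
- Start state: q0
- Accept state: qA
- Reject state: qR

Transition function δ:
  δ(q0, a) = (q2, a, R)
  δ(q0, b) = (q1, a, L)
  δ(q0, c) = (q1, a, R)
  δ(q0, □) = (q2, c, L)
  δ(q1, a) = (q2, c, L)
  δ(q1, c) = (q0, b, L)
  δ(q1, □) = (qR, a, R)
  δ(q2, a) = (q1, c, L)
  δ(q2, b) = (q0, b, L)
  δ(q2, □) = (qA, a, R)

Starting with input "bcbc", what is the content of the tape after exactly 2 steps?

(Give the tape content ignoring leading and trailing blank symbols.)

Execution trace:
Initial: [q0]bcbc
Step 1: δ(q0, b) = (q1, a, L) → [q1]□acbc
Step 2: δ(q1, □) = (qR, a, R) → a[qR]acbc

The machine reaches the reject state qR and halts.

After 2 steps, the tape (ignoring leading/trailing blanks) is: aacbc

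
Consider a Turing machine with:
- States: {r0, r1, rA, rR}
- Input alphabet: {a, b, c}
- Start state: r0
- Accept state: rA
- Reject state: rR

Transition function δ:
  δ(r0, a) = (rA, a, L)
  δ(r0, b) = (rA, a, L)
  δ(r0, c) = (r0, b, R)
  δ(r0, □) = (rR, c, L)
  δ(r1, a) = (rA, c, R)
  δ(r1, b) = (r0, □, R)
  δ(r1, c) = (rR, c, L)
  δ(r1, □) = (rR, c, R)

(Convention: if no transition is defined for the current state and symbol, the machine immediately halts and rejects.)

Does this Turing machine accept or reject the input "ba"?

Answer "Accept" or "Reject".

Execution trace:
Initial: [r0]ba
Step 1: δ(r0, b) = (rA, a, L) → [rA]□aa

The machine reaches the accept state rA and halts.

Answer: Accept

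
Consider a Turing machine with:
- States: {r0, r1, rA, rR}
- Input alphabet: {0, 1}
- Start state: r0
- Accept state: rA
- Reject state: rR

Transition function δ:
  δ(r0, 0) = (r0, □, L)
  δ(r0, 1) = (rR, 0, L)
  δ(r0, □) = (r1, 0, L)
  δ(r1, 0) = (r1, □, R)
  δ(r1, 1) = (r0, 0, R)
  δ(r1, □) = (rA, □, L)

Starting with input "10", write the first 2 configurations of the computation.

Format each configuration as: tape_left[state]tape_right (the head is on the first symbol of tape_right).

Transitions applied:
Step 1: δ(r0, 1) = (rR, 0, L)

The first 2 configurations are:
[r0]10 ⊢ [rR]□00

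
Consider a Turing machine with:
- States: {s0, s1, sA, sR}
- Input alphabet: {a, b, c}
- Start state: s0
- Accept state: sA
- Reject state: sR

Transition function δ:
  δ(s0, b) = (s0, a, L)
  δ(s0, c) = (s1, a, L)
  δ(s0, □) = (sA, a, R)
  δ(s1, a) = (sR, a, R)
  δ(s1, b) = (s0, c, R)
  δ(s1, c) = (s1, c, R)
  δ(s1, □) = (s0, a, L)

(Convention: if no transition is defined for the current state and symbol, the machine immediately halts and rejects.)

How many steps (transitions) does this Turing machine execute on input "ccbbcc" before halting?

Execution trace:
Initial: [s0]ccbbcc
Step 1: δ(s0, c) = (s1, a, L) → [s1]□acbbcc
Step 2: δ(s1, □) = (s0, a, L) → [s0]□aacbbcc
Step 3: δ(s0, □) = (sA, a, R) → a[sA]aacbbcc

The machine reaches the accept state sA and halts.

The machine executed 3 steps before halting.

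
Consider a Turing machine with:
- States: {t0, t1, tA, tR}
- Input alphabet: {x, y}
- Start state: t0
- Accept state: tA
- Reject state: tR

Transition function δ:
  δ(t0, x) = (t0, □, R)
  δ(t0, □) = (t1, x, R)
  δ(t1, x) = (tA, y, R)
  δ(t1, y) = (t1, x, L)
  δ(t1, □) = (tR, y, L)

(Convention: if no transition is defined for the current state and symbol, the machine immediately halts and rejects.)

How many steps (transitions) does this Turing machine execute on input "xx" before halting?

Execution trace:
Initial: [t0]xx
Step 1: δ(t0, x) = (t0, □, R) → □[t0]x
Step 2: δ(t0, x) = (t0, □, R) → □□[t0]□
Step 3: δ(t0, □) = (t1, x, R) → □□x[t1]□
Step 4: δ(t1, □) = (tR, y, L) → □□[tR]xy

The machine reaches the reject state tR and halts.

The machine executed 4 steps before halting.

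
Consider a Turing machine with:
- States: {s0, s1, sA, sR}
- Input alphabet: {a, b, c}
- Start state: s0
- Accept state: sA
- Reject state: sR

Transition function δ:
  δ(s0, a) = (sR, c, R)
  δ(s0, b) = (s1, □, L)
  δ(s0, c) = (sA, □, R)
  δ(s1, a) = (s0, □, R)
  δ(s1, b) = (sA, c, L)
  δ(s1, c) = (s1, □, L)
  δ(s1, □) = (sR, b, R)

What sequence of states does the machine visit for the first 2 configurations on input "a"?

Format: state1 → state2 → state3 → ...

Execution trace:
Initial: [s0]a
Step 1: δ(s0, a) = (sR, c, R) → c[sR]□

The machine reaches the reject state sR and halts.

State sequence: s0 → sR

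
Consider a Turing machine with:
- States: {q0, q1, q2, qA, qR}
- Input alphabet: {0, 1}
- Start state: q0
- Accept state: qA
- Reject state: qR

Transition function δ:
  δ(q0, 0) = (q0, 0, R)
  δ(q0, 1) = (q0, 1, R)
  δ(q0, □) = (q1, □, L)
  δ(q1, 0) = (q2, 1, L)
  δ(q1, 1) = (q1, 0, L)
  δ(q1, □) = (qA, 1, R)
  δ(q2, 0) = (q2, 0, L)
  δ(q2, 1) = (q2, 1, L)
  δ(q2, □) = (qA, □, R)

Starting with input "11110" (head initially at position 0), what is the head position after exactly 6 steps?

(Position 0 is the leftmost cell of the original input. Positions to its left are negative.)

Execution trace (head position shown):
Step 0: [q0]11110  (head at position 0)
Step 1: move right → 1[q0]1110  (head at position 1)
Step 2: move right → 11[q0]110  (head at position 2)
Step 3: move right → 111[q0]10  (head at position 3)
Step 4: move right → 1111[q0]0  (head at position 4)
Step 5: move right → 11110[q0]□  (head at position 5)
Step 6: move left → 1111[q1]0□  (head at position 4)

After 6 steps, the head is at position 4.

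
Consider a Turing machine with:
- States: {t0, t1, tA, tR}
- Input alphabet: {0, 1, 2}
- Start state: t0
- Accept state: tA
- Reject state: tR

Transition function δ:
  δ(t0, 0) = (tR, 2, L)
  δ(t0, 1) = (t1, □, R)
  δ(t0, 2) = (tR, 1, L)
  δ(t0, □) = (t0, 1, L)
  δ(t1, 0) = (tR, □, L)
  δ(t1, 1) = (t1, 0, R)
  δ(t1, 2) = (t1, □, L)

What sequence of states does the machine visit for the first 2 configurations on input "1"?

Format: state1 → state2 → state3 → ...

Execution trace:
Initial: [t0]1
Step 1: δ(t0, 1) = (t1, □, R) → □[t1]□

No transition is defined for δ(t1, □). By convention the machine halts and rejects.

State sequence: t0 → t1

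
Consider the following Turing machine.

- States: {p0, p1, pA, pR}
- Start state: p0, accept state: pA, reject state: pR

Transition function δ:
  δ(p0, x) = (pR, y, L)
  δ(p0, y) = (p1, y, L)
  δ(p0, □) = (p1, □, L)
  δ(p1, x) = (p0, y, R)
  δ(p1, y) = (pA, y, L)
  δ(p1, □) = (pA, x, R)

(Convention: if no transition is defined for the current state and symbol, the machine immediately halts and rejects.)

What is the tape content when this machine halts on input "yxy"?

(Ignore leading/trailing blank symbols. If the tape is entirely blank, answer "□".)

Execution trace:
Initial: [p0]yxy
Step 1: δ(p0, y) = (p1, y, L) → [p1]□yxy
Step 2: δ(p1, □) = (pA, x, R) → x[pA]yxy

The machine reaches the accept state pA and halts.

Final tape (ignoring leading/trailing blanks): xyxy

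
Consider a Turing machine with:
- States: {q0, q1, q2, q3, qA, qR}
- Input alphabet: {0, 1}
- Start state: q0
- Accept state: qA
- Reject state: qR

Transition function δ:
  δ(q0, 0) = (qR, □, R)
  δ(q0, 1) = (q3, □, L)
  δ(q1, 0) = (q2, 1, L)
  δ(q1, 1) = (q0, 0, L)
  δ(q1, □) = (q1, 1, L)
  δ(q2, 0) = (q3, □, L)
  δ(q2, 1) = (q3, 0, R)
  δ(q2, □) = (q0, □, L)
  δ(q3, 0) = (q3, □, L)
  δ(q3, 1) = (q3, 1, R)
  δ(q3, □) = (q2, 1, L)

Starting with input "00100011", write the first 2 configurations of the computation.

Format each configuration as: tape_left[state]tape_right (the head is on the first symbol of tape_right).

Transitions applied:
Step 1: δ(q0, 0) = (qR, □, R)

The first 2 configurations are:
[q0]00100011 ⊢ □[qR]0100011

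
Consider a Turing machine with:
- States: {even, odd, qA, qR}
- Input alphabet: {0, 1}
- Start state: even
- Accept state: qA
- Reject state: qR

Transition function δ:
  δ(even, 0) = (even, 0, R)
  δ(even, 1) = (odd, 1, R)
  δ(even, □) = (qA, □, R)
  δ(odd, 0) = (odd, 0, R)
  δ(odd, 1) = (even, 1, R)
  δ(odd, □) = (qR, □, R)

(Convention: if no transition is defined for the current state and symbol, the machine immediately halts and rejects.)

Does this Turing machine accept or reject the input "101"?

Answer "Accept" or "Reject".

Execution trace:
Initial: [even]101
Step 1: δ(even, 1) = (odd, 1, R) → 1[odd]01
Step 2: δ(odd, 0) = (odd, 0, R) → 10[odd]1
Step 3: δ(odd, 1) = (even, 1, R) → 101[even]□
Step 4: δ(even, □) = (qA, □, R) → 101□[qA]□

The machine reaches the accept state qA and halts.

Answer: Accept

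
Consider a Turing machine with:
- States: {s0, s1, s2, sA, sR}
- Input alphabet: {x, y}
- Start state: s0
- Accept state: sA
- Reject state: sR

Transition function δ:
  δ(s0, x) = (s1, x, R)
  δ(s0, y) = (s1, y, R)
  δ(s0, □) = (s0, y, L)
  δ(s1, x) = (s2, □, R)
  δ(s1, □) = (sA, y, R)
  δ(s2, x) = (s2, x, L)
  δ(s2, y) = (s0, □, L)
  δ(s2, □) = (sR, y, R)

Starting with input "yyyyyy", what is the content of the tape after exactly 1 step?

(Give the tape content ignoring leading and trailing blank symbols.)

Execution trace:
Initial: [s0]yyyyyy
Step 1: δ(s0, y) = (s1, y, R) → y[s1]yyyyy

No transition is defined for δ(s1, y). By convention the machine halts and rejects.

After 1 step, the tape (ignoring leading/trailing blanks) is: yyyyyy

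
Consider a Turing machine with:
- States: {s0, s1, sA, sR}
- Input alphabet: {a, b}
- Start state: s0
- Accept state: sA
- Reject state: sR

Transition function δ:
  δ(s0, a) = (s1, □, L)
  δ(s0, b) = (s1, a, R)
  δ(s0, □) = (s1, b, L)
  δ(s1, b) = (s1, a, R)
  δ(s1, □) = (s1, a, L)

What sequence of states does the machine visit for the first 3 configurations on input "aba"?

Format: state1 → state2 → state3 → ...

Execution trace:
Initial: [s0]aba
Step 1: δ(s0, a) = (s1, □, L) → [s1]□□ba
Step 2: δ(s1, □) = (s1, a, L) → [s1]□a□ba

State sequence: s0 → s1 → s1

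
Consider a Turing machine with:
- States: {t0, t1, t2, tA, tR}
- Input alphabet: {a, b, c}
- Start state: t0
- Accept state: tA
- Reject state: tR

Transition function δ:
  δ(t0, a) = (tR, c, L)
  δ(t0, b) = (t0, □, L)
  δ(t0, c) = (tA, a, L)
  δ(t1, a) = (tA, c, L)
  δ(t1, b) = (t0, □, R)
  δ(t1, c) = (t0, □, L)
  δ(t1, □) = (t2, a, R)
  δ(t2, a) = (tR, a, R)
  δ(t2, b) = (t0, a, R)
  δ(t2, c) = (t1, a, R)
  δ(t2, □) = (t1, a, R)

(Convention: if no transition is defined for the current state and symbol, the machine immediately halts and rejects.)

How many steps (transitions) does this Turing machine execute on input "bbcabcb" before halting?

Execution trace:
Initial: [t0]bbcabcb
Step 1: δ(t0, b) = (t0, □, L) → [t0]□□bcabcb

No transition is defined for δ(t0, □). By convention the machine halts and rejects.

The machine executed 1 step before halting.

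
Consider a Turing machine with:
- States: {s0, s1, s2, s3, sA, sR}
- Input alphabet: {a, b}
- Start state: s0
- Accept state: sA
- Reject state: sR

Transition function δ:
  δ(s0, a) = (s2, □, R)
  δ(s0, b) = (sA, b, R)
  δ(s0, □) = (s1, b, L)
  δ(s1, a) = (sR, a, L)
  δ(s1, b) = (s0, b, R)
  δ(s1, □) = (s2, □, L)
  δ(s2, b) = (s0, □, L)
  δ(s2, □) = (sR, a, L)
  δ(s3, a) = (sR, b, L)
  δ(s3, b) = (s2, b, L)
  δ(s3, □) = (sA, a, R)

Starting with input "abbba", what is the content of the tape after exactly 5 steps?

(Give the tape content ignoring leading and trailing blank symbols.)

Execution trace:
Initial: [s0]abbba
Step 1: δ(s0, a) = (s2, □, R) → □[s2]bbba
Step 2: δ(s2, b) = (s0, □, L) → [s0]□□bba
Step 3: δ(s0, □) = (s1, b, L) → [s1]□b□bba
Step 4: δ(s1, □) = (s2, □, L) → [s2]□□b□bba
Step 5: δ(s2, □) = (sR, a, L) → [sR]□a□b□bba

The machine reaches the reject state sR and halts.

After 5 steps, the tape (ignoring leading/trailing blanks) is: a□b□bba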